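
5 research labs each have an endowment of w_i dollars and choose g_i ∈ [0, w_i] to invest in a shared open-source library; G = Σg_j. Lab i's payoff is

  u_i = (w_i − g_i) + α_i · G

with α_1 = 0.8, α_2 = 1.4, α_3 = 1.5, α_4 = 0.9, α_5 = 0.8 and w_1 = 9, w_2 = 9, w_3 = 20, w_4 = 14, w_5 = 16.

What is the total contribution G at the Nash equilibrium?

∂u_i/∂g_i = α_i − 1, so lab i contributes w_i if α_i > 1, else 0.
α_i > 1 for i ∈ {2, 3}; NE contributions (0, 9, 20, 0, 0), G = 29.

29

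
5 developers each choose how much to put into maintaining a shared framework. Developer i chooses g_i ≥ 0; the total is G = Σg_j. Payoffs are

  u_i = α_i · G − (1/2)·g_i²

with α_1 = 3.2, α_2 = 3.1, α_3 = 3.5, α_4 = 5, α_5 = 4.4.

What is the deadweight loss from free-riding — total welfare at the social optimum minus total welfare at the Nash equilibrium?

Developer i's FOC: ∂u_i/∂g_i = α_i − g_i = 0, so g_i* = α_i.
NE contributions = (3.2, 3.1, 3.5, 5, 4.4); G = 19.2.
W^NE = (Σα)·G − ½Σα_i² = 19.2² − ½·76.46 = 330.41.
Planner sets g_i = Σα_j = 19.2 for every i, so G^SO = 5·19.2 = 96.
W^SO = (Σα)·G^SO − ½·5·(Σα)² = (5/2)·19.2² = 921.6.
Deadweight loss = W^SO − W^NE = 591.19.

591.19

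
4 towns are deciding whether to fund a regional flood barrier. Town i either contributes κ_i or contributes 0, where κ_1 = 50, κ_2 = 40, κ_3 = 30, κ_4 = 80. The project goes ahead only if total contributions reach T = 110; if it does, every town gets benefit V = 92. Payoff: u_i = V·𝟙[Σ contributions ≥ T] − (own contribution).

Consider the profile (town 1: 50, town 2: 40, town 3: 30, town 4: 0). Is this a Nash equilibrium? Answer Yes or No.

Yes

Total = 120 ≥ 110: provided.
Town 1 (pledges 50, payoff 42): dropping to 0 → total 70, payoff 0. No gain.
Town 2 (pledges 40, payoff 52): dropping to 0 → total 80, payoff 0. No gain.
Town 3 (pledges 30, payoff 62): dropping to 0 → total 90, payoff 0. No gain.
Town 4 (pledges 0, payoff 92): pledging 80 → total 200, payoff 12. No gain.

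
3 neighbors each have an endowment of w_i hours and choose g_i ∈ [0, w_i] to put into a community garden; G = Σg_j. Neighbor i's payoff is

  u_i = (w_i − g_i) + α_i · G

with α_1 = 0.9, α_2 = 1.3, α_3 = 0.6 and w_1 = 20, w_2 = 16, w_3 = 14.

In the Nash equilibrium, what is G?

16

∂u_i/∂g_i = α_i − 1, so neighbor i contributes w_i if α_i > 1, else 0.
α_i > 1 for i ∈ {2}; NE contributions (0, 16, 0), G = 16.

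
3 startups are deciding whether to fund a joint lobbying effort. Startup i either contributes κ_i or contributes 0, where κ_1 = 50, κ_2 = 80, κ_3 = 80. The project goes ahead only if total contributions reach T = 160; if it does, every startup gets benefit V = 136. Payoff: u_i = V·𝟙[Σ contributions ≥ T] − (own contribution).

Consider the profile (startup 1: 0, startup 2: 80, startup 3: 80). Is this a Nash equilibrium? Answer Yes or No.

Yes

Total = 160 ≥ 160: provided.
Startup 1 (pledges 0, payoff 136): pledging 50 → total 210, payoff 86. No gain.
Startup 2 (pledges 80, payoff 56): dropping to 0 → total 80, payoff 0. No gain.
Startup 3 (pledges 80, payoff 56): dropping to 0 → total 80, payoff 0. No gain.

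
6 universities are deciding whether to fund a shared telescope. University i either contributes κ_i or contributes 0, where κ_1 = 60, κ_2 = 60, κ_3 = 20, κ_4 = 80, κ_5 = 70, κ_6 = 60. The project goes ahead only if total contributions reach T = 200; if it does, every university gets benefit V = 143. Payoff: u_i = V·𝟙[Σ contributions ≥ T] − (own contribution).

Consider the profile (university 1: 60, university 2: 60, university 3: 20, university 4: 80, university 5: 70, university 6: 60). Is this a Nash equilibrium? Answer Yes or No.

No

Total = 350 ≥ 200: provided.
University 1 (pledges 60, payoff 83): dropping to 0 → total 290, payoff 143. Profitable deviation.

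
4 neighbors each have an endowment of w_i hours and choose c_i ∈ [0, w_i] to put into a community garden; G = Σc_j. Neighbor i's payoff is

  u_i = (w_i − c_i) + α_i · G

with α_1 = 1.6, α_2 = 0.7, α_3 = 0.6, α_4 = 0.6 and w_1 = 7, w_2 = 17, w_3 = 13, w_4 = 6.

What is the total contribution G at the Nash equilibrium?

∂u_i/∂c_i = α_i − 1, so neighbor i contributes w_i if α_i > 1, else 0.
α_i > 1 for i ∈ {1}; NE contributions (7, 0, 0, 0), G = 7.

7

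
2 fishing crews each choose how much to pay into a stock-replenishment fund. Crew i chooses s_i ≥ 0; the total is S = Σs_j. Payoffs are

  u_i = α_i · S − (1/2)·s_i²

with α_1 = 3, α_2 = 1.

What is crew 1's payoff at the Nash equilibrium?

Crew i's FOC: ∂u_i/∂s_i = α_i − s_i = 0, so s_i* = α_i.
NE contributions = (3, 1); S = 4.
u_1 = α_1·S − ½·(s_1)² = 3·4 − ½·3² = 7.5.

7.5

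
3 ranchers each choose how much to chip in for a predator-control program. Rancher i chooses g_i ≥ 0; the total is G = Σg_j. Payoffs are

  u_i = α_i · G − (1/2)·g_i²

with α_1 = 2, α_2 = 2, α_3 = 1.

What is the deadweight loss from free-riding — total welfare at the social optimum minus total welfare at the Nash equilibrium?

Rancher i's FOC: ∂u_i/∂g_i = α_i − g_i = 0, so g_i* = α_i.
NE contributions = (2, 2, 1); G = 5.
W^NE = (Σα)·G − ½Σα_i² = 5² − ½·9 = 20.5.
Planner sets g_i = Σα_j = 5 for every i, so G^SO = 3·5 = 15.
W^SO = (Σα)·G^SO − ½·3·(Σα)² = (3/2)·5² = 37.5.
Deadweight loss = W^SO − W^NE = 17.

17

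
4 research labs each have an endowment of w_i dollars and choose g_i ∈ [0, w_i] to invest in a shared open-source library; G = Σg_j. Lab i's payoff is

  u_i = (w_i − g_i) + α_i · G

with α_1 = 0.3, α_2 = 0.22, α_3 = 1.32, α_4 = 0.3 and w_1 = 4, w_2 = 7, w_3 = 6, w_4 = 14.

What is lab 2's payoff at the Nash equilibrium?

∂u_i/∂g_i = α_i − 1, so lab i contributes w_i if α_i > 1, else 0.
α_i > 1 for i ∈ {3}; NE contributions (0, 0, 6, 0), G = 6.
u_2 = (7 − 0) + 0.22·6 = 8.32.

8.32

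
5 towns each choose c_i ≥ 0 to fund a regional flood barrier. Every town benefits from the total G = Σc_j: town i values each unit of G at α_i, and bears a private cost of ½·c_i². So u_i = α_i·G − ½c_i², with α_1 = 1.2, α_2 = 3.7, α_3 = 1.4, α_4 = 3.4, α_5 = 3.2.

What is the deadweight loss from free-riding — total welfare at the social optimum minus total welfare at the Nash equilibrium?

269.06

Town i's FOC: ∂u_i/∂c_i = α_i − c_i = 0, so c_i* = α_i.
NE contributions = (1.2, 3.7, 1.4, 3.4, 3.2); G = 12.9.
W^NE = (Σα)·G − ½Σα_i² = 12.9² − ½·38.89 = 146.965.
Planner sets c_i = Σα_j = 12.9 for every i, so G^SO = 5·12.9 = 64.5.
W^SO = (Σα)·G^SO − ½·5·(Σα)² = (5/2)·12.9² = 416.025.
Deadweight loss = W^SO − W^NE = 269.06.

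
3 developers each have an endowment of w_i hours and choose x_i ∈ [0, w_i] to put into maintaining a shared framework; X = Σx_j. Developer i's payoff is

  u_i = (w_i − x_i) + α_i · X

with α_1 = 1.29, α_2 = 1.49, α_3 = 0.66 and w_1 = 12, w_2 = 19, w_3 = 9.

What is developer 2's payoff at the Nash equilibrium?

∂u_i/∂x_i = α_i − 1, so developer i contributes w_i if α_i > 1, else 0.
α_i > 1 for i ∈ {1, 2}; NE contributions (12, 19, 0), X = 31.
u_2 = (19 − 19) + 1.49·31 = 46.19.

46.19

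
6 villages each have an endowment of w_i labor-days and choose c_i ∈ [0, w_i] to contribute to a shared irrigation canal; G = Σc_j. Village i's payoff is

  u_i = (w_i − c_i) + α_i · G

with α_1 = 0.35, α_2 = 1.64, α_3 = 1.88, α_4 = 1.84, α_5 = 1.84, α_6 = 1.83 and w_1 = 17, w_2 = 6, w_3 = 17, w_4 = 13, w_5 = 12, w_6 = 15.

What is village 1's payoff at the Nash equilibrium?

39.05

∂u_i/∂c_i = α_i − 1, so village i contributes w_i if α_i > 1, else 0.
α_i > 1 for i ∈ {2, 3, 4, 5, 6}; NE contributions (0, 6, 17, 13, 12, 15), G = 63.
u_1 = (17 − 0) + 0.35·63 = 39.05.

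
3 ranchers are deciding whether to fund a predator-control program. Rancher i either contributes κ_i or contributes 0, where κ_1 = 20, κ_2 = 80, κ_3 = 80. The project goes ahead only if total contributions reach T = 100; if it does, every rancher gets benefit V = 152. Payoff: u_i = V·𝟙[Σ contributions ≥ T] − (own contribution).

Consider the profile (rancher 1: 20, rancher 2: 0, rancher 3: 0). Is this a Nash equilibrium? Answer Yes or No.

No

Total = 20 < 100: not provided.
Rancher 1 (pledges 20, payoff -20): dropping to 0 → total 0, payoff 0. Profitable deviation.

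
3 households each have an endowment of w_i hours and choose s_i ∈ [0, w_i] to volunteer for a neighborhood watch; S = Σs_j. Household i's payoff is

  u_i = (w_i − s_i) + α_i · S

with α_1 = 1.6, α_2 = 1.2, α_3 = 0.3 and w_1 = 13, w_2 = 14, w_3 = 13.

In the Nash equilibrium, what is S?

27

∂u_i/∂s_i = α_i − 1, so household i contributes w_i if α_i > 1, else 0.
α_i > 1 for i ∈ {1, 2}; NE contributions (13, 14, 0), S = 27.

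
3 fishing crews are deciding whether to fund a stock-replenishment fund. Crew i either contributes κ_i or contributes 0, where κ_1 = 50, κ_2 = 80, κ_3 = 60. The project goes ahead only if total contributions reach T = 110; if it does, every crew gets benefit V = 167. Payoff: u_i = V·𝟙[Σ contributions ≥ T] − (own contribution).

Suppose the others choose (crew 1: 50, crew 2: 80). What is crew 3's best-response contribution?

0

Others' total = 130 ≥ 110; contributing adds cost 60 for no extra benefit.
Best response: 0.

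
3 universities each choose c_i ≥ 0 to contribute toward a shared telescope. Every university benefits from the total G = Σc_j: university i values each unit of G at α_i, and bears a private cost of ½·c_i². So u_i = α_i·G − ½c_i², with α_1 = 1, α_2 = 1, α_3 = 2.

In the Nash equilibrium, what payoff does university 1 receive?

University i's FOC: ∂u_i/∂c_i = α_i − c_i = 0, so c_i* = α_i.
NE contributions = (1, 1, 2); G = 4.
u_1 = α_1·G − ½·(c_1)² = 1·4 − ½·1² = 3.5.

3.5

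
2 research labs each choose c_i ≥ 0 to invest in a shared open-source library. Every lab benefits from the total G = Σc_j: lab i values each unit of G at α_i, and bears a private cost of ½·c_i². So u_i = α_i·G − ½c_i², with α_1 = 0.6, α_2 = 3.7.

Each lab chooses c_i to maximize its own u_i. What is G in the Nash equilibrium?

Lab i's FOC: ∂u_i/∂c_i = α_i − c_i = 0, so c_i* = α_i.
NE contributions = (0.6, 3.7); G = 4.3.

4.3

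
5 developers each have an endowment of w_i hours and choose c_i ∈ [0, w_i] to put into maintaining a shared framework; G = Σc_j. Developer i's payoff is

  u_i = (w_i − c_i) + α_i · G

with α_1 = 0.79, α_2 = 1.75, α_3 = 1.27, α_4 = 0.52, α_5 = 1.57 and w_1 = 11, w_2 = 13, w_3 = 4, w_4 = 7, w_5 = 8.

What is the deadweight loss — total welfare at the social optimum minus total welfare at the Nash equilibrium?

∂u_i/∂c_i = α_i − 1, so developer i contributes w_i if α_i > 1, else 0.
α_i > 1 for i ∈ {2, 3, 5}; NE contributions (0, 13, 4, 0, 8), G = 25.
W^NE = Σw_i − G^NE + (Σα_i)·G^NE = 43 + 4.9·25 = 165.5.
Planner: ∂(Σu_j)/∂c_i = Σα_j − 1 = 4.9 > 0, so everyone contributes w_i; G^SO = 43, W^SO = 43 + 4.9·43 = 253.7.
Deadweight loss = 88.2.

88.2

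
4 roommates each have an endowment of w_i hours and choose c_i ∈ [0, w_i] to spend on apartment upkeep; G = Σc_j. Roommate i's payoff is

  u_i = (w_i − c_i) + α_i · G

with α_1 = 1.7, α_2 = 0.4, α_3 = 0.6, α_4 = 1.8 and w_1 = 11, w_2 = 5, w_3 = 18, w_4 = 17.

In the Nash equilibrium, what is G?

∂u_i/∂c_i = α_i − 1, so roommate i contributes w_i if α_i > 1, else 0.
α_i > 1 for i ∈ {1, 4}; NE contributions (11, 0, 0, 17), G = 28.

28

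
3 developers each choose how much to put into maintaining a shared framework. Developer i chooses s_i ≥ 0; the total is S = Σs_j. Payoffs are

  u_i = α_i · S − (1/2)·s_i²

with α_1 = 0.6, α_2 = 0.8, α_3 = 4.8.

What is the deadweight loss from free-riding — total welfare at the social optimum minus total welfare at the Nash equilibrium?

31.24

Developer i's FOC: ∂u_i/∂s_i = α_i − s_i = 0, so s_i* = α_i.
NE contributions = (0.6, 0.8, 4.8); S = 6.2.
W^NE = (Σα)·S − ½Σα_i² = 6.2² − ½·24.04 = 26.42.
Planner sets s_i = Σα_j = 6.2 for every i, so S^SO = 3·6.2 = 18.6.
W^SO = (Σα)·S^SO − ½·3·(Σα)² = (3/2)·6.2² = 57.66.
Deadweight loss = W^SO − W^NE = 31.24.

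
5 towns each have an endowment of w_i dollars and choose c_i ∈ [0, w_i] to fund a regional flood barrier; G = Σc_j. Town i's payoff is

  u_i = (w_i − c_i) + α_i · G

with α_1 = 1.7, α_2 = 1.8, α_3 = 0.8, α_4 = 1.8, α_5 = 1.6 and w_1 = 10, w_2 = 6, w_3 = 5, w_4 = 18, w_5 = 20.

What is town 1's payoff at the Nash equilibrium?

91.8

∂u_i/∂c_i = α_i − 1, so town i contributes w_i if α_i > 1, else 0.
α_i > 1 for i ∈ {1, 2, 4, 5}; NE contributions (10, 6, 0, 18, 20), G = 54.
u_1 = (10 − 10) + 1.7·54 = 91.8.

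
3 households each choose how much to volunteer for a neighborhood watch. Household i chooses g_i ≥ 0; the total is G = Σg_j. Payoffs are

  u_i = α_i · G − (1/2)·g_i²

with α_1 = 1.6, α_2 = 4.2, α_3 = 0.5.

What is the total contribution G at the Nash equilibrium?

6.3

Household i's FOC: ∂u_i/∂g_i = α_i − g_i = 0, so g_i* = α_i.
NE contributions = (1.6, 4.2, 0.5); G = 6.3.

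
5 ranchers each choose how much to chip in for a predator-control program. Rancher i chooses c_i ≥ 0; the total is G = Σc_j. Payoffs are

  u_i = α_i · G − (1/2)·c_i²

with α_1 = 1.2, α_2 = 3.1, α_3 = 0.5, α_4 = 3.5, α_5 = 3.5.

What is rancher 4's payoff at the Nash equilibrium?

35.175

Rancher i's FOC: ∂u_i/∂c_i = α_i − c_i = 0, so c_i* = α_i.
NE contributions = (1.2, 3.1, 0.5, 3.5, 3.5); G = 11.8.
u_4 = α_4·G − ½·(c_4)² = 3.5·11.8 − ½·3.5² = 35.175.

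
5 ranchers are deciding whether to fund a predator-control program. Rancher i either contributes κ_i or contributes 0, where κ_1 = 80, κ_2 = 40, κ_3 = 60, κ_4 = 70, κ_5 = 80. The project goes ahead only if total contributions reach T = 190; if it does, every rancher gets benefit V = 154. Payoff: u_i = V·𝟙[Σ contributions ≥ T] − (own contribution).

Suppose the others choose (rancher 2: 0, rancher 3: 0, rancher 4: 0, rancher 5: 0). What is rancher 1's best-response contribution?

0

Others' total = 0. Even contributing 80 gives 80 < 190: no benefit either way.
Best response: 0.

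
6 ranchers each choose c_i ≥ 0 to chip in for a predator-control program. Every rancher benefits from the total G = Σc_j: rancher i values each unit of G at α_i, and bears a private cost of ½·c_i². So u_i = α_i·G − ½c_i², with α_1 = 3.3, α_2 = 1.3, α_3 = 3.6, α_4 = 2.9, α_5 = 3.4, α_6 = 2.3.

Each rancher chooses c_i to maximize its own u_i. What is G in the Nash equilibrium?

Rancher i's FOC: ∂u_i/∂c_i = α_i − c_i = 0, so c_i* = α_i.
NE contributions = (3.3, 1.3, 3.6, 2.9, 3.4, 2.3); G = 16.8.

16.8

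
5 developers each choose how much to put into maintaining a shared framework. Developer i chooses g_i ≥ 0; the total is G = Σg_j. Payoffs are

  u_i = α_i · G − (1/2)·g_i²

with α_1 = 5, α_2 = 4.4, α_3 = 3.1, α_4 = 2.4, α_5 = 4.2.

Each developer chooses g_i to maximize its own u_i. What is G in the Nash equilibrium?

Developer i's FOC: ∂u_i/∂g_i = α_i − g_i = 0, so g_i* = α_i.
NE contributions = (5, 4.4, 3.1, 2.4, 4.2); G = 19.1.

19.1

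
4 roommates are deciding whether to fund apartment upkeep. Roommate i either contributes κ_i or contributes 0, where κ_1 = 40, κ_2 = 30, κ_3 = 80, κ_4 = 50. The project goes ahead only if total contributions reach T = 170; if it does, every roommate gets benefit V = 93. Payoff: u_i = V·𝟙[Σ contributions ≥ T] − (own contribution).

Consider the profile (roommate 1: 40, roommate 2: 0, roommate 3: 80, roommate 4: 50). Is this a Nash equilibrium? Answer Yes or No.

Yes

Total = 170 ≥ 170: provided.
Roommate 1 (pledges 40, payoff 53): dropping to 0 → total 130, payoff 0. No gain.
Roommate 2 (pledges 0, payoff 93): pledging 30 → total 200, payoff 63. No gain.
Roommate 3 (pledges 80, payoff 13): dropping to 0 → total 90, payoff 0. No gain.
Roommate 4 (pledges 50, payoff 43): dropping to 0 → total 120, payoff 0. No gain.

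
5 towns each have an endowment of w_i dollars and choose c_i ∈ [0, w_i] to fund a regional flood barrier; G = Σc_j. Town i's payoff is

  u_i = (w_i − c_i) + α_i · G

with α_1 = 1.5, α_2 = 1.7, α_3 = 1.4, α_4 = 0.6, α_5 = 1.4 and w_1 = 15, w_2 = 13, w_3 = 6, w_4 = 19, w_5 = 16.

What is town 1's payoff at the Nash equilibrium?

∂u_i/∂c_i = α_i − 1, so town i contributes w_i if α_i > 1, else 0.
α_i > 1 for i ∈ {1, 2, 3, 5}; NE contributions (15, 13, 6, 0, 16), G = 50.
u_1 = (15 − 15) + 1.5·50 = 75.

75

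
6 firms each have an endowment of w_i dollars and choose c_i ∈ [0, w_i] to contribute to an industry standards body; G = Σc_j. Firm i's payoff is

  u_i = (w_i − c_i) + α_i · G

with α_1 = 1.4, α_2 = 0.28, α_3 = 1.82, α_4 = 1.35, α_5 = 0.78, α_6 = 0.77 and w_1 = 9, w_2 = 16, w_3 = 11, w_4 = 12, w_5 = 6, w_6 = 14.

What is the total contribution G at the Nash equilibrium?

32

∂u_i/∂c_i = α_i − 1, so firm i contributes w_i if α_i > 1, else 0.
α_i > 1 for i ∈ {1, 3, 4}; NE contributions (9, 0, 11, 12, 0, 0), G = 32.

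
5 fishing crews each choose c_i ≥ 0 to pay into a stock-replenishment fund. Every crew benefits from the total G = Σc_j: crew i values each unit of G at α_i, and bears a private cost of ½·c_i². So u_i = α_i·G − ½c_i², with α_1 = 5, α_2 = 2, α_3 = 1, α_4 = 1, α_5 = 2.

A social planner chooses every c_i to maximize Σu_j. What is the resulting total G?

Planner FOC: ∂(Σu_j)/∂c_i = (Σα_j) − c_i = 0, so c_i^SO = Σα_j = 11 for every i; G^SO = 55.

55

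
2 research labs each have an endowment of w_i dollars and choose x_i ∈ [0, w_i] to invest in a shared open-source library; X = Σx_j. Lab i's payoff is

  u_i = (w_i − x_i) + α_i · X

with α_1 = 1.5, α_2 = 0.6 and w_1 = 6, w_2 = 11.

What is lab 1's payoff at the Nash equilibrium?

∂u_i/∂x_i = α_i − 1, so lab i contributes w_i if α_i > 1, else 0.
α_i > 1 for i ∈ {1}; NE contributions (6, 0), X = 6.
u_1 = (6 − 6) + 1.5·6 = 9.

9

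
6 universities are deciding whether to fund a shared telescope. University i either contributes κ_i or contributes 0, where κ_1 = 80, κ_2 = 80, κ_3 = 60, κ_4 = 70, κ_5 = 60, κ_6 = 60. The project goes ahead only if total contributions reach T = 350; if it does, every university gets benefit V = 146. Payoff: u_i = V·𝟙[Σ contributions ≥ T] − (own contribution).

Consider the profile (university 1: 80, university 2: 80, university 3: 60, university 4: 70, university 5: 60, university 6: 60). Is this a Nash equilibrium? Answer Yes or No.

Total = 410 ≥ 350: provided.
University 1 (pledges 80, payoff 66): dropping to 0 → total 330, payoff 0. No gain.
University 2 (pledges 80, payoff 66): dropping to 0 → total 330, payoff 0. No gain.
University 3 (pledges 60, payoff 86): dropping to 0 → total 350, payoff 146. Profitable deviation.

No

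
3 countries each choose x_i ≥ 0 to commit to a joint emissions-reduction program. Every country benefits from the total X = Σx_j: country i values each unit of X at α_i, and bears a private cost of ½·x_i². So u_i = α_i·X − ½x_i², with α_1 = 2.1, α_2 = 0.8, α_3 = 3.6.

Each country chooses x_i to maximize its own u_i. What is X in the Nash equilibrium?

Country i's FOC: ∂u_i/∂x_i = α_i − x_i = 0, so x_i* = α_i.
NE contributions = (2.1, 0.8, 3.6); X = 6.5.

6.5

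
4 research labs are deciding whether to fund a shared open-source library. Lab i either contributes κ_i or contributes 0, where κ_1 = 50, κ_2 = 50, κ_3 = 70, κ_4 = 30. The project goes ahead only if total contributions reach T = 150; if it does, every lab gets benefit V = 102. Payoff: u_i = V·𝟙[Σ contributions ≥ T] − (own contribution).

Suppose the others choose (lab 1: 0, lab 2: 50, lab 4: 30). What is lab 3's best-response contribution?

Others' total = 80. Contributing 70 brings total to 150 ≥ 150: gain V − κ_3 = 32.
Best response: 70.

70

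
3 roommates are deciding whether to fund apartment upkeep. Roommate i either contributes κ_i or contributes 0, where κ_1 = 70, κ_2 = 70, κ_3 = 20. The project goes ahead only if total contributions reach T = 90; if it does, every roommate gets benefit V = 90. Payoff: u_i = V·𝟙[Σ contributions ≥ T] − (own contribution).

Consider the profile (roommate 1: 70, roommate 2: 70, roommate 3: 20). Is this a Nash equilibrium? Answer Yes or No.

No

Total = 160 ≥ 90: provided.
Roommate 1 (pledges 70, payoff 20): dropping to 0 → total 90, payoff 90. Profitable deviation.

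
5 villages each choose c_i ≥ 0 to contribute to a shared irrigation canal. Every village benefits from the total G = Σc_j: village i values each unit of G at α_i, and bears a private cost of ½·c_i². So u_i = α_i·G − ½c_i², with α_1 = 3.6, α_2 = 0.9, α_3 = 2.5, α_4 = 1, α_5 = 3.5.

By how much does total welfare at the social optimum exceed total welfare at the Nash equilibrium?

Village i's FOC: ∂u_i/∂c_i = α_i − c_i = 0, so c_i* = α_i.
NE contributions = (3.6, 0.9, 2.5, 1, 3.5); G = 11.5.
W^NE = (Σα)·G − ½Σα_i² = 11.5² − ½·33.27 = 115.615.
Planner sets c_i = Σα_j = 11.5 for every i, so G^SO = 5·11.5 = 57.5.
W^SO = (Σα)·G^SO − ½·5·(Σα)² = (5/2)·11.5² = 330.625.
Deadweight loss = W^SO − W^NE = 215.01.

215.01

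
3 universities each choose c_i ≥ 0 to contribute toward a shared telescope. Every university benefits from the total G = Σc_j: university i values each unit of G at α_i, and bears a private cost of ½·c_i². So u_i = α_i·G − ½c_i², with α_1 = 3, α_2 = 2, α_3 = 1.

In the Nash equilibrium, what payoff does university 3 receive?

5.5

University i's FOC: ∂u_i/∂c_i = α_i − c_i = 0, so c_i* = α_i.
NE contributions = (3, 2, 1); G = 6.
u_3 = α_3·G − ½·(c_3)² = 1·6 − ½·1² = 5.5.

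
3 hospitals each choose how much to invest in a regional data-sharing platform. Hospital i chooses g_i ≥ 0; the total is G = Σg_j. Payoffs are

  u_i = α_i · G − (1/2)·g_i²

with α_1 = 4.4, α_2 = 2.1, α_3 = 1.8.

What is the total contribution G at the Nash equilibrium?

8.3

Hospital i's FOC: ∂u_i/∂g_i = α_i − g_i = 0, so g_i* = α_i.
NE contributions = (4.4, 2.1, 1.8); G = 8.3.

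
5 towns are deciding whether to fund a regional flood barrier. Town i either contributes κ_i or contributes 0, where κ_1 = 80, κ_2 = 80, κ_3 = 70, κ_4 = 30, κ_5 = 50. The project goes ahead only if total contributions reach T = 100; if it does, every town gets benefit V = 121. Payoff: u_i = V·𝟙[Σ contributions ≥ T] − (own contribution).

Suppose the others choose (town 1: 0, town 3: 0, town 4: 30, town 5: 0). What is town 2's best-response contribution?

Others' total = 30. Contributing 80 brings total to 110 ≥ 100: gain V − κ_2 = 41.
Best response: 80.

80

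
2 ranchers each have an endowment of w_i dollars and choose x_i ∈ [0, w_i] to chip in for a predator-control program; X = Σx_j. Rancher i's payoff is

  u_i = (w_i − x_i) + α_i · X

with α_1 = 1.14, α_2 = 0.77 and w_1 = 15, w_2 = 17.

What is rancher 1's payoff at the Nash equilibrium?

17.1

∂u_i/∂x_i = α_i − 1, so rancher i contributes w_i if α_i > 1, else 0.
α_i > 1 for i ∈ {1}; NE contributions (15, 0), X = 15.
u_1 = (15 − 15) + 1.14·15 = 17.1.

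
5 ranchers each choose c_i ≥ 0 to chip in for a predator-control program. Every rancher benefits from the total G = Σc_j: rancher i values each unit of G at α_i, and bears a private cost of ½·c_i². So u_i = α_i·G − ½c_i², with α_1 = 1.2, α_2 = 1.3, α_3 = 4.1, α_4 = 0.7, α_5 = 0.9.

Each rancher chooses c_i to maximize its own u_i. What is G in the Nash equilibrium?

Rancher i's FOC: ∂u_i/∂c_i = α_i − c_i = 0, so c_i* = α_i.
NE contributions = (1.2, 1.3, 4.1, 0.7, 0.9); G = 8.2.

8.2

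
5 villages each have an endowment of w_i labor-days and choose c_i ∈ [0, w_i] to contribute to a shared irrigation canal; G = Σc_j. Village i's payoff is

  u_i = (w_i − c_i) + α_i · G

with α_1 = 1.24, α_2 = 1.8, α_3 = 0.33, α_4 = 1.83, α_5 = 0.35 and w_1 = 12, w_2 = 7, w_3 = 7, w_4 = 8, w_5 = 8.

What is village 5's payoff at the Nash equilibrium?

∂u_i/∂c_i = α_i − 1, so village i contributes w_i if α_i > 1, else 0.
α_i > 1 for i ∈ {1, 2, 4}; NE contributions (12, 7, 0, 8, 0), G = 27.
u_5 = (8 − 0) + 0.35·27 = 17.45.

17.45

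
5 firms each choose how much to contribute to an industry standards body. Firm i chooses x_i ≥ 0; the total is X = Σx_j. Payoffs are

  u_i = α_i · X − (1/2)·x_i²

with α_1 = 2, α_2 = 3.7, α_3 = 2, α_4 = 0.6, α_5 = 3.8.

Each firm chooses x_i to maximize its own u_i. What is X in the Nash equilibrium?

12.1

Firm i's FOC: ∂u_i/∂x_i = α_i − x_i = 0, so x_i* = α_i.
NE contributions = (2, 3.7, 2, 0.6, 3.8); X = 12.1.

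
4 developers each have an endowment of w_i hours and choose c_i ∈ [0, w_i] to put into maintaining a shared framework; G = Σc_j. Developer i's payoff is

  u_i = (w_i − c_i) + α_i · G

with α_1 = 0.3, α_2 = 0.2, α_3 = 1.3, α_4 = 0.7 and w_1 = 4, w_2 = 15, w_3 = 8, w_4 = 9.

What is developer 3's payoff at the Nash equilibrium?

10.4

∂u_i/∂c_i = α_i − 1, so developer i contributes w_i if α_i > 1, else 0.
α_i > 1 for i ∈ {3}; NE contributions (0, 0, 8, 0), G = 8.
u_3 = (8 − 8) + 1.3·8 = 10.4.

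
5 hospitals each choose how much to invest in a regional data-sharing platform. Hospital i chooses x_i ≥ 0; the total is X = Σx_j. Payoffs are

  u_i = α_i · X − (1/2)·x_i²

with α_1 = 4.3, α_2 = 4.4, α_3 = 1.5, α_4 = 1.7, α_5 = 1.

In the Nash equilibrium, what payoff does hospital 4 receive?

20.485

Hospital i's FOC: ∂u_i/∂x_i = α_i − x_i = 0, so x_i* = α_i.
NE contributions = (4.3, 4.4, 1.5, 1.7, 1); X = 12.9.
u_4 = α_4·X − ½·(x_4)² = 1.7·12.9 − ½·1.7² = 20.485.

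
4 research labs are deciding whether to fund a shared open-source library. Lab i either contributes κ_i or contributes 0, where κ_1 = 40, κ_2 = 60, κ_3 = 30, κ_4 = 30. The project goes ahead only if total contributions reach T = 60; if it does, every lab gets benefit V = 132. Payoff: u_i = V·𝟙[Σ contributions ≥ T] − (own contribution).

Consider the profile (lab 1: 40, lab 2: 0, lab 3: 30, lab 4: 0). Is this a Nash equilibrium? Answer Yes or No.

Total = 70 ≥ 60: provided.
Lab 1 (pledges 40, payoff 92): dropping to 0 → total 30, payoff 0. No gain.
Lab 2 (pledges 0, payoff 132): pledging 60 → total 130, payoff 72. No gain.
Lab 3 (pledges 30, payoff 102): dropping to 0 → total 40, payoff 0. No gain.
Lab 4 (pledges 0, payoff 132): pledging 30 → total 100, payoff 102. No gain.

Yes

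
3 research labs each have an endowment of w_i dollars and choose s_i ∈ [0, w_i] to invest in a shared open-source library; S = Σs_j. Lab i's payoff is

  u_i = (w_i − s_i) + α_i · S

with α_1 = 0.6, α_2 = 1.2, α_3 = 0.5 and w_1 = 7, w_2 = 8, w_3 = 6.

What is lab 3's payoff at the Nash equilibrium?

∂u_i/∂s_i = α_i − 1, so lab i contributes w_i if α_i > 1, else 0.
α_i > 1 for i ∈ {2}; NE contributions (0, 8, 0), S = 8.
u_3 = (6 − 0) + 0.5·8 = 10.

10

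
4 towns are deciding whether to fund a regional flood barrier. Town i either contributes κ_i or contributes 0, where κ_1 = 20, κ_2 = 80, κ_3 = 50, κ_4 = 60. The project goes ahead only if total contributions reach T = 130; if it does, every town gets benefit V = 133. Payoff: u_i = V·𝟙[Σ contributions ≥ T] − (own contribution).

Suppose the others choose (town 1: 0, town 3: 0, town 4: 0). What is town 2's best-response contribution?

0

Others' total = 0. Even contributing 80 gives 80 < 130: no benefit either way.
Best response: 0.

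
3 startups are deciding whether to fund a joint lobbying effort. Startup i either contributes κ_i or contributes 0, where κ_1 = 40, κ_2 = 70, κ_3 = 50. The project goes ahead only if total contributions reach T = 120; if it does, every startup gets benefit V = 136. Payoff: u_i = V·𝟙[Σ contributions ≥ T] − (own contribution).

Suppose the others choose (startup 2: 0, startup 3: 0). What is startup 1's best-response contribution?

0

Others' total = 0. Even contributing 40 gives 40 < 120: no benefit either way.
Best response: 0.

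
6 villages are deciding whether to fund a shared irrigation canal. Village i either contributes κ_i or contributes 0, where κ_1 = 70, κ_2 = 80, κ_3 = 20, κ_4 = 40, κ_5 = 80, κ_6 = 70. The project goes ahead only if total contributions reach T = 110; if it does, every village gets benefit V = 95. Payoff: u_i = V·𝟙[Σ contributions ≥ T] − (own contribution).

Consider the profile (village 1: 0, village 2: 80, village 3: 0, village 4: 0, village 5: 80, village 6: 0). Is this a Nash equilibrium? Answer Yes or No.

Yes

Total = 160 ≥ 110: provided.
Village 1 (pledges 0, payoff 95): pledging 70 → total 230, payoff 25. No gain.
Village 2 (pledges 80, payoff 15): dropping to 0 → total 80, payoff 0. No gain.
Village 3 (pledges 0, payoff 95): pledging 20 → total 180, payoff 75. No gain.
Village 4 (pledges 0, payoff 95): pledging 40 → total 200, payoff 55. No gain.
Village 5 (pledges 80, payoff 15): dropping to 0 → total 80, payoff 0. No gain.
Village 6 (pledges 0, payoff 95): pledging 70 → total 230, payoff 25. No gain.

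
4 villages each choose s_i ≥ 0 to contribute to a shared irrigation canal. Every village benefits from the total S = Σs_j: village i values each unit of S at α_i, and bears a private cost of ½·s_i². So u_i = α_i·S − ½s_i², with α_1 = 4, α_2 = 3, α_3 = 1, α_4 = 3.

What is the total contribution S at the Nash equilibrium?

11

Village i's FOC: ∂u_i/∂s_i = α_i − s_i = 0, so s_i* = α_i.
NE contributions = (4, 3, 1, 3); S = 11.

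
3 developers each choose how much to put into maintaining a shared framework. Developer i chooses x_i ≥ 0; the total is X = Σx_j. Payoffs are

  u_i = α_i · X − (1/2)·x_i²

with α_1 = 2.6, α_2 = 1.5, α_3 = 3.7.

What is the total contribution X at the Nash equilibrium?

7.8

Developer i's FOC: ∂u_i/∂x_i = α_i − x_i = 0, so x_i* = α_i.
NE contributions = (2.6, 1.5, 3.7); X = 7.8.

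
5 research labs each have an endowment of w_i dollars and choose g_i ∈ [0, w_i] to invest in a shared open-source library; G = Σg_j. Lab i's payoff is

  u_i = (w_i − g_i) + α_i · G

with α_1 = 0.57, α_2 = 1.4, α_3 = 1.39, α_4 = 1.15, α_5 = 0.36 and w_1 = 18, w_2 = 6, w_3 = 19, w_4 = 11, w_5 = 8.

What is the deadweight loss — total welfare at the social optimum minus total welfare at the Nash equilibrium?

100.62

∂u_i/∂g_i = α_i − 1, so lab i contributes w_i if α_i > 1, else 0.
α_i > 1 for i ∈ {2, 3, 4}; NE contributions (0, 6, 19, 11, 0), G = 36.
W^NE = Σw_i − G^NE + (Σα_i)·G^NE = 62 + 3.87·36 = 201.32.
Planner: ∂(Σu_j)/∂g_i = Σα_j − 1 = 3.87 > 0, so everyone contributes w_i; G^SO = 62, W^SO = 62 + 3.87·62 = 301.94.
Deadweight loss = 100.62.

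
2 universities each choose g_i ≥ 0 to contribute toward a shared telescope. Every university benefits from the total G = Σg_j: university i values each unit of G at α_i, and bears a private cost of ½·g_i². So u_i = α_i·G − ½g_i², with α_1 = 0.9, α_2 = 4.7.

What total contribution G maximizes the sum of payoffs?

Planner FOC: ∂(Σu_j)/∂g_i = (Σα_j) − g_i = 0, so g_i^SO = Σα_j = 5.6 for every i; G^SO = 11.2.

11.2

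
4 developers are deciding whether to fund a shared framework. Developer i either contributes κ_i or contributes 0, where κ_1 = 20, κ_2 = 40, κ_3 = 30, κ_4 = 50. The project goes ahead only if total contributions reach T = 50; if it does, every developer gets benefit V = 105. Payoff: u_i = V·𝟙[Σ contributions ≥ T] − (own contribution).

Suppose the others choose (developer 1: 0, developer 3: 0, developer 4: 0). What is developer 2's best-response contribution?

0

Others' total = 0. Even contributing 40 gives 40 < 50: no benefit either way.
Best response: 0.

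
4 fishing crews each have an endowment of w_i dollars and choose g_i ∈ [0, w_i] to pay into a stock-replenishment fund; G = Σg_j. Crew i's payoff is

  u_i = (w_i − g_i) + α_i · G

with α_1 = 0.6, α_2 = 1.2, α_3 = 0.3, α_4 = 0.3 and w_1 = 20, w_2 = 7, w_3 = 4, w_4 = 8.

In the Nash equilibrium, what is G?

7

∂u_i/∂g_i = α_i − 1, so crew i contributes w_i if α_i > 1, else 0.
α_i > 1 for i ∈ {2}; NE contributions (0, 7, 0, 0), G = 7.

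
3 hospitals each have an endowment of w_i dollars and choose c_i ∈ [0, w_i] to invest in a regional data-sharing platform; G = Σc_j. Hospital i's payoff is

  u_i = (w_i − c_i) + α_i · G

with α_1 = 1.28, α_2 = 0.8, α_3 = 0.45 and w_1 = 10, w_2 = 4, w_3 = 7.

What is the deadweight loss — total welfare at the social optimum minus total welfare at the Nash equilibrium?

∂u_i/∂c_i = α_i − 1, so hospital i contributes w_i if α_i > 1, else 0.
α_i > 1 for i ∈ {1}; NE contributions (10, 0, 0), G = 10.
W^NE = Σw_i − G^NE + (Σα_i)·G^NE = 21 + 1.53·10 = 36.3.
Planner: ∂(Σu_j)/∂c_i = Σα_j − 1 = 1.53 > 0, so everyone contributes w_i; G^SO = 21, W^SO = 21 + 1.53·21 = 53.13.
Deadweight loss = 16.83.

16.83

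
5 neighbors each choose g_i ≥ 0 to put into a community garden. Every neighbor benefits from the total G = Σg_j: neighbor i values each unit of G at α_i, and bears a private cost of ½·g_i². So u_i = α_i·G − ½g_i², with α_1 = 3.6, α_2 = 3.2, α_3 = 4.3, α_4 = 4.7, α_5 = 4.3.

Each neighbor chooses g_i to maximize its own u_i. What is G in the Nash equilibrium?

20.1

Neighbor i's FOC: ∂u_i/∂g_i = α_i − g_i = 0, so g_i* = α_i.
NE contributions = (3.6, 3.2, 4.3, 4.7, 4.3); G = 20.1.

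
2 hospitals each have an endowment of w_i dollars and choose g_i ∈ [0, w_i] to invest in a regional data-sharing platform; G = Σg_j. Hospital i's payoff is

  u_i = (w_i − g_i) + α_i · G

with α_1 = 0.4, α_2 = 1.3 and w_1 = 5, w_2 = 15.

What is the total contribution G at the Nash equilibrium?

∂u_i/∂g_i = α_i − 1, so hospital i contributes w_i if α_i > 1, else 0.
α_i > 1 for i ∈ {2}; NE contributions (0, 15), G = 15.

15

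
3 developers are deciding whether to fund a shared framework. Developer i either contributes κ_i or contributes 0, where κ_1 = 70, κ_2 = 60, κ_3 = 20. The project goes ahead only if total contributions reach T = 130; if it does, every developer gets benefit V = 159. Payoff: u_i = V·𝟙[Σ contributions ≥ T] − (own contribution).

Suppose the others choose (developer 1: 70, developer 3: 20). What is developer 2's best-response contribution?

Others' total = 90. Contributing 60 brings total to 150 ≥ 130: gain V − κ_2 = 99.
Best response: 60.

60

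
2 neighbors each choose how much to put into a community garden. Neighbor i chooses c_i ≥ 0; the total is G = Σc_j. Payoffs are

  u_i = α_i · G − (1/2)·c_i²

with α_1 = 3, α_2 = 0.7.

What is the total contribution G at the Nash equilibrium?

3.7

Neighbor i's FOC: ∂u_i/∂c_i = α_i − c_i = 0, so c_i* = α_i.
NE contributions = (3, 0.7); G = 3.7.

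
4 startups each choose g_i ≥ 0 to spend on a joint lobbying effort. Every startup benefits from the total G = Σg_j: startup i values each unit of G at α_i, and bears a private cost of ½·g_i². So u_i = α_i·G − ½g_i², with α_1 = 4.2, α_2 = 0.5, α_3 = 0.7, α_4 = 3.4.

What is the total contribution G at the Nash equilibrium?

8.8

Startup i's FOC: ∂u_i/∂g_i = α_i − g_i = 0, so g_i* = α_i.
NE contributions = (4.2, 0.5, 0.7, 3.4); G = 8.8.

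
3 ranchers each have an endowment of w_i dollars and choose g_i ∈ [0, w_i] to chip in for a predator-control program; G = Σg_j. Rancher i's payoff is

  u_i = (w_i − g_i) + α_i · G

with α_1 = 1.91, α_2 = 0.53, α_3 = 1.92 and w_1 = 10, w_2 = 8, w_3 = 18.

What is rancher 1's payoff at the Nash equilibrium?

∂u_i/∂g_i = α_i − 1, so rancher i contributes w_i if α_i > 1, else 0.
α_i > 1 for i ∈ {1, 3}; NE contributions (10, 0, 18), G = 28.
u_1 = (10 − 10) + 1.91·28 = 53.48.

53.48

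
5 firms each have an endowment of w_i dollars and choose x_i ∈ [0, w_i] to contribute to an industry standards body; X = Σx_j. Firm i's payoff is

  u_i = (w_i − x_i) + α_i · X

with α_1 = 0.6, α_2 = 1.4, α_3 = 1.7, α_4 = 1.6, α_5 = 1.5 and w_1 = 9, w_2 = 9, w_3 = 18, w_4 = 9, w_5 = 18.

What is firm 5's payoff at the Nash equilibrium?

81

∂u_i/∂x_i = α_i − 1, so firm i contributes w_i if α_i > 1, else 0.
α_i > 1 for i ∈ {2, 3, 4, 5}; NE contributions (0, 9, 18, 9, 18), X = 54.
u_5 = (18 − 18) + 1.5·54 = 81.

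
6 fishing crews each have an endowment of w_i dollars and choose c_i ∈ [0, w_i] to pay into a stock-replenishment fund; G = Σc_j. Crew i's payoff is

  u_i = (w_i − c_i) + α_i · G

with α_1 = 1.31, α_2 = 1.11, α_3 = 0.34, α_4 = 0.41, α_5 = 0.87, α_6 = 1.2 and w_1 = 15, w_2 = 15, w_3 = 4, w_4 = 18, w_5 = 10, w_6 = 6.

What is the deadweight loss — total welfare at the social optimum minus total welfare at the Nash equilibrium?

135.68

∂u_i/∂c_i = α_i − 1, so crew i contributes w_i if α_i > 1, else 0.
α_i > 1 for i ∈ {1, 2, 6}; NE contributions (15, 15, 0, 0, 0, 6), G = 36.
W^NE = Σw_i − G^NE + (Σα_i)·G^NE = 68 + 4.24·36 = 220.64.
Planner: ∂(Σu_j)/∂c_i = Σα_j − 1 = 4.24 > 0, so everyone contributes w_i; G^SO = 68, W^SO = 68 + 4.24·68 = 356.32.
Deadweight loss = 135.68.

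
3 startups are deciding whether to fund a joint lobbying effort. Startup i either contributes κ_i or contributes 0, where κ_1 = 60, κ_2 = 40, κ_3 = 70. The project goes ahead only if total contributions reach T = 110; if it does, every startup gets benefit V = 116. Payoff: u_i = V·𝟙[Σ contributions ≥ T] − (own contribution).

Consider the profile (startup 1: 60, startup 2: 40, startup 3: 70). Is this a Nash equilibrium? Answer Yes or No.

Total = 170 ≥ 110: provided.
Startup 1 (pledges 60, payoff 56): dropping to 0 → total 110, payoff 116. Profitable deviation.

No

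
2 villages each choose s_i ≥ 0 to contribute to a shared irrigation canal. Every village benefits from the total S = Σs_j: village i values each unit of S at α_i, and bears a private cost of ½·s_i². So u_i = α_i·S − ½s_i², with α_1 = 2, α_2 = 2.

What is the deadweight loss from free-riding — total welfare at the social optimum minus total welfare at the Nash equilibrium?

Village i's FOC: ∂u_i/∂s_i = α_i − s_i = 0, so s_i* = α_i.
NE contributions = (2, 2); S = 4.
W^NE = (Σα)·S − ½Σα_i² = 4² − ½·8 = 12.
Planner sets s_i = Σα_j = 4 for every i, so S^SO = 2·4 = 8.
W^SO = (Σα)·S^SO − ½·2·(Σα)² = (2/2)·4² = 16.
Deadweight loss = W^SO − W^NE = 4.

4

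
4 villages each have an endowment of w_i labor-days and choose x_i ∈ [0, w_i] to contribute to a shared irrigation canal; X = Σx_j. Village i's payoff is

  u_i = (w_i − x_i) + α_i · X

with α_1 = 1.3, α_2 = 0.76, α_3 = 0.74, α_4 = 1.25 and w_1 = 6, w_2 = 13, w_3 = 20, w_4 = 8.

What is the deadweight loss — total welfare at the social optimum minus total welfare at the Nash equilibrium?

∂u_i/∂x_i = α_i − 1, so village i contributes w_i if α_i > 1, else 0.
α_i > 1 for i ∈ {1, 4}; NE contributions (6, 0, 0, 8), X = 14.
W^NE = Σw_i − X^NE + (Σα_i)·X^NE = 47 + 3.05·14 = 89.7.
Planner: ∂(Σu_j)/∂x_i = Σα_j − 1 = 3.05 > 0, so everyone contributes w_i; X^SO = 47, W^SO = 47 + 3.05·47 = 190.35.
Deadweight loss = 100.65.

100.65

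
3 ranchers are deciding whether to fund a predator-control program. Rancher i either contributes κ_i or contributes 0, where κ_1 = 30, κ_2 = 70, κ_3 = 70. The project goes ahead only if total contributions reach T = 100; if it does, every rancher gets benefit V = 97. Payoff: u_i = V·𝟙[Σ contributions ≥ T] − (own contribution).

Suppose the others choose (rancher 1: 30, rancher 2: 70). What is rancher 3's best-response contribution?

Others' total = 100 ≥ 100; contributing adds cost 70 for no extra benefit.
Best response: 0.

0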